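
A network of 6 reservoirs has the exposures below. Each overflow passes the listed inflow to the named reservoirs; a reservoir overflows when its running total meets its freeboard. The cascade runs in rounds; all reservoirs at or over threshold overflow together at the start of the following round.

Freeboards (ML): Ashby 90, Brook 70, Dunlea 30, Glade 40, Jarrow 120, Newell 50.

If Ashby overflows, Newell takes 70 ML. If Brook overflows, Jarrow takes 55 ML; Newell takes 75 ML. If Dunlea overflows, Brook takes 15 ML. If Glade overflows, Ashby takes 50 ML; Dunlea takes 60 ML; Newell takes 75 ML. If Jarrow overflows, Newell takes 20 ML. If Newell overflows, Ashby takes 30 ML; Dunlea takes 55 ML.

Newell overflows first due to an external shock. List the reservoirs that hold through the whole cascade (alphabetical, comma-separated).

Round 1 — Newell overflows (initial).
  Ashby: +30 → 30 < 90
  Dunlea: +55 → 55 ≥ 30
Round 2 — Dunlea overflows.
  Brook: +15 → 15 < 70
No further overflows.

Ashby, Brook, Glade, Jarrow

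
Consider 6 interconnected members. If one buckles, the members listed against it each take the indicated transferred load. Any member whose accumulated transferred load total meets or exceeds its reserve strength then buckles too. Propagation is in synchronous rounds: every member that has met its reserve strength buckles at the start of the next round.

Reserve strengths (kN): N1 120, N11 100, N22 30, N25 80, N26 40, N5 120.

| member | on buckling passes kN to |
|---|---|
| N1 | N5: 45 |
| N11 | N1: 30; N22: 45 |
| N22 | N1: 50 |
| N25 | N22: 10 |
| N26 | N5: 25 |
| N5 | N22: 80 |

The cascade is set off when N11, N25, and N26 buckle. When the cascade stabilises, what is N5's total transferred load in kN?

25

Round 1 — N11, N25, N26 buckle (initial).
  N1: +30 → 30 < 120
  N22: +45+10 → 55 ≥ 30
  N5: +25 → 25 < 120
Round 2 — N22 buckles.
  N1: +50 → 80 < 120
No further bucklings.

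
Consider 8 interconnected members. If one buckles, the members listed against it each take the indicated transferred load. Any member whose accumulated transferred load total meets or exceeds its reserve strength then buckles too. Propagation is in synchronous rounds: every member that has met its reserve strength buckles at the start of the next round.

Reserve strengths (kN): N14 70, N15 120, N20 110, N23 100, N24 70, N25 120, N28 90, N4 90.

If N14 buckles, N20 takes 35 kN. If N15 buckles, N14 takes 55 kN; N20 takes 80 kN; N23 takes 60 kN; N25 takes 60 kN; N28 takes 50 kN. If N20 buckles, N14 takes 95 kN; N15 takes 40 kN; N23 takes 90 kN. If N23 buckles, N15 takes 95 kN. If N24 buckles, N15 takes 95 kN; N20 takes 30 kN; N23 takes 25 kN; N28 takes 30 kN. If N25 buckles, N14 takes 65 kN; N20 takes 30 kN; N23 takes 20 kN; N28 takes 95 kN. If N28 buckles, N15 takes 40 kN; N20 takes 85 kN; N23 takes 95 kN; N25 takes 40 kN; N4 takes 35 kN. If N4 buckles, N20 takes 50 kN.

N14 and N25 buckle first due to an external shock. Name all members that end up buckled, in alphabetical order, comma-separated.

N14, N15, N20, N23, N25, N28

Round 1 — N14, N25 buckle (initial).
  N20: +35+30 → 65 < 110
  N23: +20 → 20 < 100
  N28: +95 → 95 ≥ 90
Round 2 — N28 buckles.
  N15: +40 → 40 < 120
  N20: +85 → 150 ≥ 110
  N23: +95 → 115 ≥ 100
  N4: +35 → 35 < 90
Round 3 — N20, N23 buckle.
  N15: +40+95 → 175 ≥ 120
Round 4 — N15 buckles.
No further bucklings.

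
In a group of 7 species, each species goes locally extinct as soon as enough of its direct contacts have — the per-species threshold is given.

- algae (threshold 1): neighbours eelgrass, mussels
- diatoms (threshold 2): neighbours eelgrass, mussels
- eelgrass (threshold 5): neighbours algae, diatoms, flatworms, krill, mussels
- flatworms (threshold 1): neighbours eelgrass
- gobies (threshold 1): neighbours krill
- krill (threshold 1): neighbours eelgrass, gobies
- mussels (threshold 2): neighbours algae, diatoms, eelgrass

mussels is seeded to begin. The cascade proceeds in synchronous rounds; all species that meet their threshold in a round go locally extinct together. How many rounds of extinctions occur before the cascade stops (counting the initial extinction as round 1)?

2

Round 1 — mussels goes locally extinct (initial).
Round 2 — checking thresholds:
  algae: 1 of 2 neighbours ≥ 1, goes locally extinct.
  diatoms: 1 of 2 neighbours < 2, holds.
  eelgrass: 1 of 5 neighbours < 5, holds.
Round 3 — no new extinctions; cascade stops.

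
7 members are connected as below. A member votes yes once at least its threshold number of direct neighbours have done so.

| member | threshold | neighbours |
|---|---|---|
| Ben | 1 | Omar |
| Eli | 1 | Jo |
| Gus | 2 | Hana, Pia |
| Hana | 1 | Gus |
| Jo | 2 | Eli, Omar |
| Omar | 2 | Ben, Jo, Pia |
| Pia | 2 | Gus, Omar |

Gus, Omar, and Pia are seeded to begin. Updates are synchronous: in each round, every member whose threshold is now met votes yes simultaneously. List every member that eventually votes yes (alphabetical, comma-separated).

Round 1 — Gus, Omar, Pia vote yes (initial).
Round 2 — checking thresholds:
  Ben: 1 of 1 neighbours ≥ 1, votes yes.
  Hana: 1 of 1 neighbours ≥ 1, votes yes.
  Jo: 1 of 2 neighbours < 2, below threshold.
Round 3 — no new yes votes; cascade stops.

Ben, Gus, Hana, Omar, Pia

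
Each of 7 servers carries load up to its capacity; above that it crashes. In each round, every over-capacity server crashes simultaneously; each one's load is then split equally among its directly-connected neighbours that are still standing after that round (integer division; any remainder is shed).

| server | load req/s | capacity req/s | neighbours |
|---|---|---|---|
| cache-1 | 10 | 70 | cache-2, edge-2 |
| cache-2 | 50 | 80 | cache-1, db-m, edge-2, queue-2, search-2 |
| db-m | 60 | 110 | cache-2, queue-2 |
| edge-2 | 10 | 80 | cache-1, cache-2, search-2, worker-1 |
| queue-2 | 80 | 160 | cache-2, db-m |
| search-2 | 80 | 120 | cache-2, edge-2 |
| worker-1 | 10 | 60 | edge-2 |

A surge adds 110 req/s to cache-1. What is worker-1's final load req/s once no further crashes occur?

Round 1 — cache-1 at 120 > 70. cache-1 crashes.
  cache-1 sheds 120 req/s to cache-2, edge-2: 60 each.
    cache-2: 50+60 = 110 > 80
    edge-2: 10+60 = 70 ≤ 80
Round 2 — cache-2 crashes.
  cache-2 sheds 110 req/s to db-m, edge-2, queue-2, search-2: 27 each (2 lost).
    db-m: 60+27 = 87 ≤ 110
    edge-2: 70+27 = 97 > 80
    queue-2: 80+27 = 107 ≤ 160
    search-2: 80+27 = 107 ≤ 120
Round 3 — edge-2 crashes.
  edge-2 sheds 97 req/s to search-2, worker-1: 48 each (1 lost).
    search-2: 107+48 = 155 > 120
    worker-1: 10+48 = 58 ≤ 60
Round 4 — search-2 crashes.
  search-2 sheds 155 req/s: no online neighbours, lost.
No further crashes.

58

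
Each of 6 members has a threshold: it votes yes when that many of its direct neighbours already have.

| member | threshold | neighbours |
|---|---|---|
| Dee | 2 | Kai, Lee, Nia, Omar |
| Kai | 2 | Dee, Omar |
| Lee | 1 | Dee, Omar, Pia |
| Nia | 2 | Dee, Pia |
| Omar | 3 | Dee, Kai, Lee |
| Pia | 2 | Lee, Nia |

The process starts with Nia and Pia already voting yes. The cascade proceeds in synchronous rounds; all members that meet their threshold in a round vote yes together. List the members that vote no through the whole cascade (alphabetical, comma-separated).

Round 1 — Nia, Pia vote yes (initial).
Round 2 — checking thresholds:
  Dee: 1 of 4 neighbours < 2, not yet.
  Lee: 1 of 3 neighbours ≥ 1, votes yes.
Round 3 — checking thresholds:
  Dee: 2 of 4 neighbours ≥ 2, votes yes.
  Omar: 1 of 3 neighbours < 3, not yet.
Round 4 — no new yes votes; cascade stops.

Kai, Omar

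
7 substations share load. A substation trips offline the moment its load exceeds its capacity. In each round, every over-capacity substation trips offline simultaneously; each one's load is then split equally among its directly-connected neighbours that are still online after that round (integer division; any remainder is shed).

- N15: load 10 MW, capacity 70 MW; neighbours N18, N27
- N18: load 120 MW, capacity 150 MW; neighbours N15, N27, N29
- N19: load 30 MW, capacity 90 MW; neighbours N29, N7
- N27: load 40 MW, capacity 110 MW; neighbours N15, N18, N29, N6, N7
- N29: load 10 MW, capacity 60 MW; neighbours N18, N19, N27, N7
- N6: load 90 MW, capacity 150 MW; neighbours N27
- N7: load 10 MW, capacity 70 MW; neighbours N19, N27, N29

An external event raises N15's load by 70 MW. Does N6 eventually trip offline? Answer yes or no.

yes

Round 1 — N15 at 80 > 70. N15 trips offline.
  N15 sheds 80 MW to N18, N27: 40 each.
    N18: 120+40 = 160 > 150
    N27: 40+40 = 80 ≤ 110
Round 2 — N18 trips offline.
  N18 sheds 160 MW to N27, N29: 80 each.
    N27: 80+80 = 160 > 110
    N29: 10+80 = 90 > 60
Round 3 — N27, N29 trip offline.
  N27 sheds 160 MW to N6, N7: 80 each.
    N6: 90+80 = 170 > 150
    N7: 10+80 = 90 > 70
  N29 sheds 90 MW to N19, N7: 45 each.
    N19: 30+45 = 75 ≤ 90
    N7: 90+45 = 135 > 70
Round 4 — N6, N7 trip offline.
  N6 sheds 170 MW: no online neighbours, lost.
  N7 sheds 135 MW to N19: 135 each.
    N19: 75+135 = 210 > 90
Round 5 — N19 trips offline.
  N19 sheds 210 MW: no online neighbours, lost.
No further trips.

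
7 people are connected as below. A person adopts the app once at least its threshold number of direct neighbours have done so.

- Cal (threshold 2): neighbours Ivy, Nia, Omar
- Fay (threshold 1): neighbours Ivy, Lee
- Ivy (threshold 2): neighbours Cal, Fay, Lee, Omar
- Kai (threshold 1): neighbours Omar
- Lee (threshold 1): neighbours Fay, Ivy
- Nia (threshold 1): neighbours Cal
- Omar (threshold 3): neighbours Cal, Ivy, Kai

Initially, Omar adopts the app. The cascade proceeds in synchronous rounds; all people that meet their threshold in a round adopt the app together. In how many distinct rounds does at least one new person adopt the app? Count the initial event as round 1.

2

Round 1 — Omar adopts the app (initial).
Round 2 — checking thresholds:
  Cal: 1 of 3 neighbours < 2, not yet.
  Ivy: 1 of 4 neighbours < 2, not yet.
  Kai: 1 of 1 neighbours ≥ 1, adopts the app.
Round 3 — no new adoptions; cascade stops.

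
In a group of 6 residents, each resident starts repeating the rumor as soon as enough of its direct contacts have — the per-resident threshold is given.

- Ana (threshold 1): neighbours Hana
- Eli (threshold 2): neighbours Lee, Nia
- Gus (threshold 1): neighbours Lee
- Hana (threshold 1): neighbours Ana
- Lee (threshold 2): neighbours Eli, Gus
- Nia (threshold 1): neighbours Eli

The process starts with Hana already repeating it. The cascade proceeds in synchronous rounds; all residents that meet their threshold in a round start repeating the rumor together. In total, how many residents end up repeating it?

Round 1 — Hana starts repeating the rumor (initial).
Round 2 — checking thresholds:
  Ana: 1 of 1 neighbours ≥ 1, starts repeating the rumor.
Round 3 — no new spreads; cascade stops.

2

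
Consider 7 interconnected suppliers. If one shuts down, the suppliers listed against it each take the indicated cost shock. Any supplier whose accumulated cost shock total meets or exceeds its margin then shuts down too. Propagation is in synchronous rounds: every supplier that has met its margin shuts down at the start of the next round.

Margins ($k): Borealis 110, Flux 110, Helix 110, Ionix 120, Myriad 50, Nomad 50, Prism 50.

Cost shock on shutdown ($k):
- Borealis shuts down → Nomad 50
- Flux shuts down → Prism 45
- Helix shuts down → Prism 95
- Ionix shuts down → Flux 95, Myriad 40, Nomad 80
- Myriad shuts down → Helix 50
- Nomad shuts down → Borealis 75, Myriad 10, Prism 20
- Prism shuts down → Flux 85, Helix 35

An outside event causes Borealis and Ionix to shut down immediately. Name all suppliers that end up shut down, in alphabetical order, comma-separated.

Borealis, Ionix, Myriad, Nomad

Round 1 — Borealis, Ionix shut down (initial).
  Flux: +95 → 95 < 110
  Myriad: +40 → 40 < 50
  Nomad: +50+80 → 130 ≥ 50
Round 2 — Nomad shuts down.
  Myriad: +10 → 50 ≥ 50
  Prism: +20 → 20 < 50
Round 3 — Myriad shuts down.
  Helix: +50 → 50 < 110
No further shutdowns.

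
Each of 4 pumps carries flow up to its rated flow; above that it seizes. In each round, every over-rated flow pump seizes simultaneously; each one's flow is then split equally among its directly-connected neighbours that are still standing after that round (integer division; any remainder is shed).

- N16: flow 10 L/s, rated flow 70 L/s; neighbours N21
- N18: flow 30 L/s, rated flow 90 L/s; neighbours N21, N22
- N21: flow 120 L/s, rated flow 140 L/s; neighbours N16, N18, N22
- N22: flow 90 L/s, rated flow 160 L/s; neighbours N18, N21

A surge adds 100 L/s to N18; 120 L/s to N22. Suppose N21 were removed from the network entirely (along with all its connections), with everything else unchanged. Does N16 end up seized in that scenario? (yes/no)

With N21 removed:
Round 1 — N18 at 130 > 90; N22 at 210 > 160. N18, N22 seize.
  N18 sheds 130 L/s: no online neighbours, lost.
  N22 sheds 210 L/s: no online neighbours, lost.
No further seizures.

no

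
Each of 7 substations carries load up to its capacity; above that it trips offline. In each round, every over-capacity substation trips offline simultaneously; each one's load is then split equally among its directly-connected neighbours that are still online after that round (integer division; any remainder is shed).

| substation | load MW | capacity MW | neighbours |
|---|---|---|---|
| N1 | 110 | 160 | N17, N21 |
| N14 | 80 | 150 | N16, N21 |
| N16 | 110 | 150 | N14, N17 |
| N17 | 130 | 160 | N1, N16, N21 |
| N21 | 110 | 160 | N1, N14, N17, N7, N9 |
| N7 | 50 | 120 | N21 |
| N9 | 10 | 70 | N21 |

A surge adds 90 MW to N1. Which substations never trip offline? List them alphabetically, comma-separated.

Round 1 — N1 at 200 > 160. N1 trips offline.
  N1 sheds 200 MW to N17, N21: 100 each.
    N17: 130+100 = 230 > 160
    N21: 110+100 = 210 > 160
Round 2 — N17, N21 trip offline.
  N17 sheds 230 MW to N16: 230 each.
    N16: 110+230 = 340 > 150
  N21 sheds 210 MW to N14, N7, N9: 70 each.
    N14: 80+70 = 150 ≤ 150
    N7: 50+70 = 120 ≤ 120
    N9: 10+70 = 80 > 70
Round 3 — N16, N9 trip offline.
  N16 sheds 340 MW to N14: 340 each.
    N14: 150+340 = 490 > 150
  N9 sheds 80 MW: no online neighbours, lost.
Round 4 — N14 trips offline.
  N14 sheds 490 MW: no online neighbours, lost.
No further trips.

N7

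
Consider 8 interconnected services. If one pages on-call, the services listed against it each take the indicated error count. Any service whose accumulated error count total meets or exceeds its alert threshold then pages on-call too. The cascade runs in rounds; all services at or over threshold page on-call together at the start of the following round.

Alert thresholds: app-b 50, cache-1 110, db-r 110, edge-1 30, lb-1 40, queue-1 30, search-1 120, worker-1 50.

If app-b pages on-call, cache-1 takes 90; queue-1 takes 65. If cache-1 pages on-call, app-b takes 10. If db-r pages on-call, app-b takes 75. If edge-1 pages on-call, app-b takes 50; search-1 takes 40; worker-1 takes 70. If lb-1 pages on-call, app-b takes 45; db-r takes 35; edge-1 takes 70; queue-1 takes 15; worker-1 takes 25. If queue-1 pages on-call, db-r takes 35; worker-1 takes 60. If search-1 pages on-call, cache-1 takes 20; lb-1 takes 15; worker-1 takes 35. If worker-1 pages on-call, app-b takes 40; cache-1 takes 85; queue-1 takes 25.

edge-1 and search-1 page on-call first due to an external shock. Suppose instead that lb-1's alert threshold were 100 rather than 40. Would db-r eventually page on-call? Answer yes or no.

no

With lb-1's alert threshold at 100:
Round 1 — edge-1, search-1 page on-call (initial).
  app-b: +50 → 50 ≥ 50
  cache-1: +20 → 20 < 110
  lb-1: +15 → 15 < 100
  worker-1: +70+35 → 105 ≥ 50
Round 2 — app-b, worker-1 page on-call.
  cache-1: +90+85 → 195 ≥ 110
  queue-1: +65+25 → 90 ≥ 30
Round 3 — cache-1, queue-1 page on-call.
  db-r: +35 → 35 < 110
No further pages.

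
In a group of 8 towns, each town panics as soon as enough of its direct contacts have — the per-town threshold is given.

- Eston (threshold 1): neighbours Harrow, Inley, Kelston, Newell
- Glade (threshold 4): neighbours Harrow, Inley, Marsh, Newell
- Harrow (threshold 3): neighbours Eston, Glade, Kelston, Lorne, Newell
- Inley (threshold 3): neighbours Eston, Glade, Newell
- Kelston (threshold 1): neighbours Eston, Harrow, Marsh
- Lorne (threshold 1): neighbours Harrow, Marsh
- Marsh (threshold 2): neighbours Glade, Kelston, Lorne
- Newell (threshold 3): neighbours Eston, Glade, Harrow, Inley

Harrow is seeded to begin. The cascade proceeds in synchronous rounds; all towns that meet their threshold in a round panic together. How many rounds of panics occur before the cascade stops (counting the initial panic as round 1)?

3

Round 1 — Harrow panics (initial).
Round 2 — checking thresholds:
  Eston: 1 of 4 neighbours ≥ 1, panics.
  Glade: 1 of 4 neighbours < 4, below threshold.
  Kelston: 1 of 3 neighbours ≥ 1, panics.
  Lorne: 1 of 2 neighbours ≥ 1, panics.
  Newell: 1 of 4 neighbours < 3, below threshold.
Round 3 — checking thresholds:
  Glade: 1 of 4 neighbours < 4, below threshold.
  Inley: 1 of 3 neighbours < 3, below threshold.
  Marsh: 2 of 3 neighbours ≥ 2, panics.
  Newell: 2 of 4 neighbours < 3, below threshold.
Round 4 — no new panics; cascade stops.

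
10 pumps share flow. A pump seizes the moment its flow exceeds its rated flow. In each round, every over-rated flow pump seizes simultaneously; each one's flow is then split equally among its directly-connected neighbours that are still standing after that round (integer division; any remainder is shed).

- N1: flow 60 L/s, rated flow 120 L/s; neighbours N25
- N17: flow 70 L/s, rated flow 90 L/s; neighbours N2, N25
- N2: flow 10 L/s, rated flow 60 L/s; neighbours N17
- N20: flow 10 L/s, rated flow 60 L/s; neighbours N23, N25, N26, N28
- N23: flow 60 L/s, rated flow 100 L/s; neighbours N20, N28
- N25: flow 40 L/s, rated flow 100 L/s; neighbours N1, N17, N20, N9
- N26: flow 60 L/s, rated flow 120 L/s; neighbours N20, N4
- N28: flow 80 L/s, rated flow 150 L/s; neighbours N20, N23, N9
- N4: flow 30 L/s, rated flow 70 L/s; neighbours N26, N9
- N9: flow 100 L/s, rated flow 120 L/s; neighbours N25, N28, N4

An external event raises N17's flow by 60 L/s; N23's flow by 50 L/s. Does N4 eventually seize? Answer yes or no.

yes

Round 1 — N17 at 130 > 90; N23 at 110 > 100. N17, N23 seize.
  N17 sheds 130 L/s to N2, N25: 65 each.
    N2: 10+65 = 75 > 60
    N25: 40+65 = 105 > 100
  N23 sheds 110 L/s to N20, N28: 55 each.
    N20: 10+55 = 65 > 60
    N28: 80+55 = 135 ≤ 150
Round 2 — N2, N20, N25 seize.
  N2 sheds 75 L/s: no online neighbours, lost.
  N20 sheds 65 L/s to N26, N28: 32 each (1 lost).
    N26: 60+32 = 92 ≤ 120
    N28: 135+32 = 167 > 150
  N25 sheds 105 L/s to N1, N9: 52 each (1 lost).
    N1: 60+52 = 112 ≤ 120
    N9: 100+52 = 152 > 120
Round 3 — N28, N9 seize.
  N28 sheds 167 L/s: no online neighbours, lost.
  N9 sheds 152 L/s to N4: 152 each.
    N4: 30+152 = 182 > 70
Round 4 — N4 seizes.
  N4 sheds 182 L/s to N26: 182 each.
    N26: 92+182 = 274 > 120
Round 5 — N26 seizes.
  N26 sheds 274 L/s: no online neighbours, lost.
No further seizures.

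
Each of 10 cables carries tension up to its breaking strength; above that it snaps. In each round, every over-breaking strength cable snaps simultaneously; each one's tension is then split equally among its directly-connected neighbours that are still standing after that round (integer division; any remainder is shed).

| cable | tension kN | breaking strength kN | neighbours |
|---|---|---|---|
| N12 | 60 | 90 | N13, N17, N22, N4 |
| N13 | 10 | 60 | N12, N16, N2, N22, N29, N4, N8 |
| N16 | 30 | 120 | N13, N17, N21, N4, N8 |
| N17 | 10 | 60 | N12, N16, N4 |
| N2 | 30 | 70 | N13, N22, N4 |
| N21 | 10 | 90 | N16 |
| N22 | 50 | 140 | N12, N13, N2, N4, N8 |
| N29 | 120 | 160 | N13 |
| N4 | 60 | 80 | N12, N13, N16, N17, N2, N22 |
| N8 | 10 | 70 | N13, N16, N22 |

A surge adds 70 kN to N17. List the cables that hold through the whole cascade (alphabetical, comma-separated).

N16, N2, N21, N22, N29, N8

Round 1 — N17 at 80 > 60. N17 snaps.
  N17 sheds 80 kN to N12, N16, N4: 26 each (2 lost).
    N12: 60+26 = 86 ≤ 90
    N16: 30+26 = 56 ≤ 120
    N4: 60+26 = 86 > 80
Round 2 — N4 snaps.
  N4 sheds 86 kN to N12, N13, N16, N2, N22: 17 each (1 lost).
    N12: 86+17 = 103 > 90
    N13: 10+17 = 27 ≤ 60
    N16: 56+17 = 73 ≤ 120
    N2: 30+17 = 47 ≤ 70
    N22: 50+17 = 67 ≤ 140
Round 3 — N12 snaps.
  N12 sheds 103 kN to N13, N22: 51 each (1 lost).
    N13: 27+51 = 78 > 60
    N22: 67+51 = 118 ≤ 140
Round 4 — N13 snaps.
  N13 sheds 78 kN to N16, N2, N22, N29, N8: 15 each (3 lost).
    N16: 73+15 = 88 ≤ 120
    N2: 47+15 = 62 ≤ 70
    N22: 118+15 = 133 ≤ 140
    N29: 120+15 = 135 ≤ 160
    N8: 10+15 = 25 ≤ 70
No further breaks.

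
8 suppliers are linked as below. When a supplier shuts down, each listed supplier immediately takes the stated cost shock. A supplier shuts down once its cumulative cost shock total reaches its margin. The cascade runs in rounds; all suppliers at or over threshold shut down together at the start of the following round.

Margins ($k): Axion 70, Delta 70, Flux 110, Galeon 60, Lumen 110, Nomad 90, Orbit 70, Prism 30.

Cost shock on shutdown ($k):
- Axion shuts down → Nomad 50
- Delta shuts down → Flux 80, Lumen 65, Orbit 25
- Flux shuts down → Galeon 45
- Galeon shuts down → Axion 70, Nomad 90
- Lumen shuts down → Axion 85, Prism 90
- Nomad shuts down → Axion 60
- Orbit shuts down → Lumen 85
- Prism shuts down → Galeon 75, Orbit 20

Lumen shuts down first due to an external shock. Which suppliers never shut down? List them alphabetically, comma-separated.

Delta, Flux, Orbit

Round 1 — Lumen shuts down (initial).
  Axion: +85 → 85 ≥ 70
  Prism: +90 → 90 ≥ 30
Round 2 — Axion, Prism shut down.
  Galeon: +75 → 75 ≥ 60
  Nomad: +50 → 50 < 90
  Orbit: +20 → 20 < 70
Round 3 — Galeon shuts down.
  Nomad: +90 → 140 ≥ 90
Round 4 — Nomad shuts down.
No further shutdowns.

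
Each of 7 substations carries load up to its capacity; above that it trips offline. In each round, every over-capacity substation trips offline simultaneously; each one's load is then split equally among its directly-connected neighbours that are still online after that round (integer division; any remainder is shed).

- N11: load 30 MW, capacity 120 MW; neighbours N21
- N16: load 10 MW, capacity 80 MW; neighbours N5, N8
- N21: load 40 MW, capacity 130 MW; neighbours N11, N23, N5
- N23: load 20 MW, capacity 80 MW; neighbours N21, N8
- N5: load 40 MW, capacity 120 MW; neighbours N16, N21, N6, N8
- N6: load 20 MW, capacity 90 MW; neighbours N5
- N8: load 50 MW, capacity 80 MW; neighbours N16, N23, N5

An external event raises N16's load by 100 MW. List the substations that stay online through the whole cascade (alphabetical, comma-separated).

Round 1 — N16 at 110 > 80. N16 trips offline.
  N16 sheds 110 MW to N5, N8: 55 each.
    N5: 40+55 = 95 ≤ 120
    N8: 50+55 = 105 > 80
Round 2 — N8 trips offline.
  N8 sheds 105 MW to N23, N5: 52 each (1 lost).
    N23: 20+52 = 72 ≤ 80
    N5: 95+52 = 147 > 120
Round 3 — N5 trips offline.
  N5 sheds 147 MW to N21, N6: 73 each (1 lost).
    N21: 40+73 = 113 ≤ 130
    N6: 20+73 = 93 > 90
Round 4 — N6 trips offline.
  N6 sheds 93 MW: no online neighbours, lost.
No further trips.

N11, N21, N23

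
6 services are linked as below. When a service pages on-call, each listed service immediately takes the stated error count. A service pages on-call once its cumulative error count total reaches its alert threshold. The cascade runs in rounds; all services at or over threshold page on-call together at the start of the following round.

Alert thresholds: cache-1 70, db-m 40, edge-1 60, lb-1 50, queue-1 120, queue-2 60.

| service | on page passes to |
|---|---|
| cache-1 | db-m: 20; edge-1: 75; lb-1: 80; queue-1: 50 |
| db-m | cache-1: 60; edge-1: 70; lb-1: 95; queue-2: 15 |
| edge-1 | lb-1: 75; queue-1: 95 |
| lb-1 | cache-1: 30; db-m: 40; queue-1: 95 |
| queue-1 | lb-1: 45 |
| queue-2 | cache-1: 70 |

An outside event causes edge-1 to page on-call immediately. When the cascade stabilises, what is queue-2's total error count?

Round 1 — edge-1 pages on-call (initial).
  lb-1: +75 → 75 ≥ 50
  queue-1: +95 → 95 < 120
Round 2 — lb-1 pages on-call.
  cache-1: +30 → 30 < 70
  db-m: +40 → 40 ≥ 40
  queue-1: +95 → 190 ≥ 120
Round 3 — db-m, queue-1 page on-call.
  cache-1: +60 → 90 ≥ 70
  queue-2: +15 → 15 < 60
Round 4 — cache-1 pages on-call.
No further pages.

15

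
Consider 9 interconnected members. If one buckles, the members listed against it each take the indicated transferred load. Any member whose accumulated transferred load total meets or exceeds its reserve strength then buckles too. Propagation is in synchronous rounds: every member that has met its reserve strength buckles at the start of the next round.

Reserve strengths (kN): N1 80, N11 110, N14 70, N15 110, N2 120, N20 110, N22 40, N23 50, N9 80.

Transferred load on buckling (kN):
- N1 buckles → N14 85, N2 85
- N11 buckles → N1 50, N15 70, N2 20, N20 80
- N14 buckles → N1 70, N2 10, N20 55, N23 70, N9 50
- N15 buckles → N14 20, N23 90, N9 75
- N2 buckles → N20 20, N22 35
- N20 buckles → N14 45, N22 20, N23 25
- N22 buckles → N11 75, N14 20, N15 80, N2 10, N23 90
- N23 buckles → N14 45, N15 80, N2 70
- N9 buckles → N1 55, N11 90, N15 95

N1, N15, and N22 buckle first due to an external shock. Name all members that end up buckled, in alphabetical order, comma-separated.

Round 1 — N1, N15, N22 buckle (initial).
  N11: +75 → 75 < 110
  N14: +85+20+20 → 125 ≥ 70
  N2: +85+10 → 95 < 120
  N23: +90+90 → 180 ≥ 50
  N9: +75 → 75 < 80
Round 2 — N14, N23 buckle.
  N2: +10+70 → 175 ≥ 120
  N20: +55 → 55 < 110
  N9: +50 → 125 ≥ 80
Round 3 — N2, N9 buckle.
  N11: +90 → 165 ≥ 110
  N20: +20 → 75 < 110
Round 4 — N11 buckles.
  N20: +80 → 155 ≥ 110
Round 5 — N20 buckles.
No further bucklings.

N1, N11, N14, N15, N2, N20, N22, N23, N9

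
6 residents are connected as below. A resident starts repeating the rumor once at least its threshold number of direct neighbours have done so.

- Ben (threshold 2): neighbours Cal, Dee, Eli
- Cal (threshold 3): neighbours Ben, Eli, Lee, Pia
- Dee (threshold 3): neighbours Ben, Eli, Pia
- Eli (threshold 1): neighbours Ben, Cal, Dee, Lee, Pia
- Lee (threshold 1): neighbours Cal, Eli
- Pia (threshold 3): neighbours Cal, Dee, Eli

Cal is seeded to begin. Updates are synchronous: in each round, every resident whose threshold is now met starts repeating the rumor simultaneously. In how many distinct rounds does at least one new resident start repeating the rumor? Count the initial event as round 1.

Round 1 — Cal starts repeating the rumor (initial).
Round 2 — checking thresholds:
  Ben: 1 of 3 neighbours < 2, below threshold.
  Eli: 1 of 5 neighbours ≥ 1, starts repeating the rumor.
  Lee: 1 of 2 neighbours ≥ 1, starts repeating the rumor.
  Pia: 1 of 3 neighbours < 3, below threshold.
Round 3 — checking thresholds:
  Ben: 2 of 3 neighbours ≥ 2, starts repeating the rumor.
  Dee: 1 of 3 neighbours < 3, below threshold.
  Pia: 2 of 3 neighbours < 3, below threshold.
Round 4 — no new spreads; cascade stops.

3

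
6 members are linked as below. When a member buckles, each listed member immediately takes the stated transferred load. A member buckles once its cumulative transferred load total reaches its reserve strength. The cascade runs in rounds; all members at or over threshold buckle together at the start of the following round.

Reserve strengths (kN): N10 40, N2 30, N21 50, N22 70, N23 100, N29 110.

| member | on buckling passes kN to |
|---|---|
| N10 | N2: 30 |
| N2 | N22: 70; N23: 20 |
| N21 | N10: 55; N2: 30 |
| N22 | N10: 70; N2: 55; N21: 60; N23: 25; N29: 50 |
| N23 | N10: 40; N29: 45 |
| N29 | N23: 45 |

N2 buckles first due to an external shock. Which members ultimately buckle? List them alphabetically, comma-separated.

N10, N2, N21, N22

Round 1 — N2 buckles (initial).
  N22: +70 → 70 ≥ 70
  N23: +20 → 20 < 100
Round 2 — N22 buckles.
  N10: +70 → 70 ≥ 40
  N21: +60 → 60 ≥ 50
  N23: +25 → 45 < 100
  N29: +50 → 50 < 110
Round 3 — N10, N21 buckle.
No further bucklings.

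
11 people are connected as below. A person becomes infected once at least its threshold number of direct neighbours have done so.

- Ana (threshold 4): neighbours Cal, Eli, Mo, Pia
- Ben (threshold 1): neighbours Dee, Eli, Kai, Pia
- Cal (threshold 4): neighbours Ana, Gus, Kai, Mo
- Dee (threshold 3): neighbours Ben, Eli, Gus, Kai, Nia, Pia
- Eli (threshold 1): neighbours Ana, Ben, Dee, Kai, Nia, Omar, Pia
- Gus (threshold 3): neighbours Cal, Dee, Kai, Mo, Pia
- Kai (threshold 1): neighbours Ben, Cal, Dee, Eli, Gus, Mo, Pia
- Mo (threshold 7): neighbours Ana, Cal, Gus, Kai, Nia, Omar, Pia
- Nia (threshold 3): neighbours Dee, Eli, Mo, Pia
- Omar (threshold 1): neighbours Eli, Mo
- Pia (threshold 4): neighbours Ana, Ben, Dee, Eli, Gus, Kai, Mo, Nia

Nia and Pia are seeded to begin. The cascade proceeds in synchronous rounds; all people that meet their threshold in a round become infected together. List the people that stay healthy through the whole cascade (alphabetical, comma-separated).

Ana, Cal, Mo

Round 1 — Nia, Pia become infected (initial).
Round 2 — checking thresholds:
  Ana: 1 of 4 neighbours < 4, below threshold.
  Ben: 1 of 4 neighbours ≥ 1, becomes infected.
  Dee: 2 of 6 neighbours < 3, below threshold.
  Eli: 2 of 7 neighbours ≥ 1, becomes infected.
  Gus: 1 of 5 neighbours < 3, below threshold.
  Kai: 1 of 7 neighbours ≥ 1, becomes infected.
  Mo: 2 of 7 neighbours < 7, below threshold.
Round 3 — checking thresholds:
  Ana: 2 of 4 neighbours < 4, below threshold.
  Cal: 1 of 4 neighbours < 4, below threshold.
  Dee: 5 of 6 neighbours ≥ 3, becomes infected.
  Gus: 2 of 5 neighbours < 3, below threshold.
  Mo: 3 of 7 neighbours < 7, below threshold.
  Omar: 1 of 2 neighbours ≥ 1, becomes infected.
Round 4 — checking thresholds:
  Ana: 2 of 4 neighbours < 4, below threshold.
  Cal: 1 of 4 neighbours < 4, below threshold.
  Gus: 3 of 5 neighbours ≥ 3, becomes infected.
  Mo: 4 of 7 neighbours < 7, below threshold.
Round 5 — no new infections; cascade stops.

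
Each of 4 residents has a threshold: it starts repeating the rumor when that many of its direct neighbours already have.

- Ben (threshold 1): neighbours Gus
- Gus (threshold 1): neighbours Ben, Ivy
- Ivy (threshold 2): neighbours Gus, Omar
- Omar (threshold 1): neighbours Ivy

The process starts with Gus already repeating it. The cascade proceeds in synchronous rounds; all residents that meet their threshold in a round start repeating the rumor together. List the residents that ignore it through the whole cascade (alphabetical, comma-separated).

Ivy, Omar

Round 1 — Gus starts repeating the rumor (initial).
Round 2 — checking thresholds:
  Ben: 1 of 1 neighbours ≥ 1, starts repeating the rumor.
  Ivy: 1 of 2 neighbours < 2, not yet.
Round 3 — no new spreads; cascade stops.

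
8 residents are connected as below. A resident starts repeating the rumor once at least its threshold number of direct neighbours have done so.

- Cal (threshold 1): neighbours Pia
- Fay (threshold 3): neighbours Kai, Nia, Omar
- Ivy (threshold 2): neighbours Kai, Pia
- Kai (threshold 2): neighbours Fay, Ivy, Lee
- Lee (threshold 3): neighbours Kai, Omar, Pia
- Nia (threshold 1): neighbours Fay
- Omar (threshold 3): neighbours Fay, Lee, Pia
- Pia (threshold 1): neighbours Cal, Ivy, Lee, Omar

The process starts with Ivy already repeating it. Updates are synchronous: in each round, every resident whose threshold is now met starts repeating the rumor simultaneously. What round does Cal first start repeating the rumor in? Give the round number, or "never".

Round 1 — Ivy starts repeating the rumor (initial).
Round 2 — checking thresholds:
  Kai: 1 of 3 neighbours < 2, not yet.
  Pia: 1 of 4 neighbours ≥ 1, starts repeating the rumor.
Round 3 — checking thresholds:
  Cal: 1 of 1 neighbours ≥ 1, starts repeating the rumor.
  Kai: 1 of 3 neighbours < 2, not yet.
  Lee: 1 of 3 neighbours < 3, not yet.
  Omar: 1 of 3 neighbours < 3, not yet.
Round 4 — no new spreads; cascade stops.

3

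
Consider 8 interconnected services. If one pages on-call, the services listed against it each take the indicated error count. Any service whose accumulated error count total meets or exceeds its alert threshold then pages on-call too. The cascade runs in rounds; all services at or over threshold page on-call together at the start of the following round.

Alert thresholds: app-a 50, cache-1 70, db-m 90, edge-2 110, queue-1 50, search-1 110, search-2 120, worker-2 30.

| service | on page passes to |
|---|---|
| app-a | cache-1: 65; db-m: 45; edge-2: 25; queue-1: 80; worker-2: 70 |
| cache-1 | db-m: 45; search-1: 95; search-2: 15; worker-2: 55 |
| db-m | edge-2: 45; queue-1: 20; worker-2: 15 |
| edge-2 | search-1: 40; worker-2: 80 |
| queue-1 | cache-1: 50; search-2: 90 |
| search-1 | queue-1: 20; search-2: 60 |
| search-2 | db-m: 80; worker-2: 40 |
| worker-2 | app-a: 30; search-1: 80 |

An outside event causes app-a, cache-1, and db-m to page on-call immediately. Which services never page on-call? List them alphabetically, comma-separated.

Round 1 — app-a, cache-1, db-m page on-call (initial).
  edge-2: +25+45 → 70 < 110
  queue-1: +80+20 → 100 ≥ 50
  search-1: +95 → 95 < 110
  search-2: +15 → 15 < 120
  worker-2: +70+55+15 → 140 ≥ 30
Round 2 — queue-1, worker-2 page on-call.
  search-1: +80 → 175 ≥ 110
  search-2: +90 → 105 < 120
Round 3 — search-1 pages on-call.
  search-2: +60 → 165 ≥ 120
Round 4 — search-2 pages on-call.
No further pages.

edge-2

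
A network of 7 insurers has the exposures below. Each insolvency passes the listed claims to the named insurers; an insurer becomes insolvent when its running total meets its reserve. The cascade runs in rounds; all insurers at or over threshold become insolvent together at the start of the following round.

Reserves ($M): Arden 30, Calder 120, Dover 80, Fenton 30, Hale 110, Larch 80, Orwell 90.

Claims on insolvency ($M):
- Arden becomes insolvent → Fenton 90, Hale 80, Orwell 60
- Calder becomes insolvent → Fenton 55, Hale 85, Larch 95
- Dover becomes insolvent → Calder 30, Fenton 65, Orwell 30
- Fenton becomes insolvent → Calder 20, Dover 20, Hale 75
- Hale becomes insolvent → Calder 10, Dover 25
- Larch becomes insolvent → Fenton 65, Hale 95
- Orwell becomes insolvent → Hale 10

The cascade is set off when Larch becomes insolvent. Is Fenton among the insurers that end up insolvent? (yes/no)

Round 1 — Larch becomes insolvent (initial).
  Fenton: +65 → 65 ≥ 30
  Hale: +95 → 95 < 110
Round 2 — Fenton becomes insolvent.
  Calder: +20 → 20 < 120
  Dover: +20 → 20 < 80
  Hale: +75 → 170 ≥ 110
Round 3 — Hale becomes insolvent.
  Calder: +10 → 30 < 120
  Dover: +25 → 45 < 80
No further insolvencies.

yes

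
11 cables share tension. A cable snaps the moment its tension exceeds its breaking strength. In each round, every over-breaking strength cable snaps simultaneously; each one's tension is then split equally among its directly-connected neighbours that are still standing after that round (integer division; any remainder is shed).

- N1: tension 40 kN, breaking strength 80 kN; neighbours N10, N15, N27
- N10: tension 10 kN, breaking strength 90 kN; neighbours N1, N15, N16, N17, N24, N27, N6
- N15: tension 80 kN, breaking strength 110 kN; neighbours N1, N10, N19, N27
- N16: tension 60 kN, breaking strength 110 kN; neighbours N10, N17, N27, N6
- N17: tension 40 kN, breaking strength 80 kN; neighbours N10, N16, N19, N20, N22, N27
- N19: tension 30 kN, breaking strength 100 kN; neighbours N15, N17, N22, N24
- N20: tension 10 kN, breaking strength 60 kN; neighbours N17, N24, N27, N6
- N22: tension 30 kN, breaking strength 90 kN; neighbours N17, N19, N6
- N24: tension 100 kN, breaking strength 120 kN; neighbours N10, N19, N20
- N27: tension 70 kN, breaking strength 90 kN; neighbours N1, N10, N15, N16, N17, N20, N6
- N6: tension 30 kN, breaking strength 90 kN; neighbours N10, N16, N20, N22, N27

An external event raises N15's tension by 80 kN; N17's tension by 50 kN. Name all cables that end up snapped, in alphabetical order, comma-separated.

N1, N10, N15, N16, N17, N19, N20, N22, N24, N27, N6

Round 1 — N15 at 160 > 110; N17 at 90 > 80. N15, N17 snap.
  N15 sheds 160 kN to N1, N10, N19, N27: 40 each.
    N1: 40+40 = 80 ≤ 80
    N10: 10+40 = 50 ≤ 90
    N19: 30+40 = 70 ≤ 100
    N27: 70+40 = 110 > 90
  N17 sheds 90 kN to N10, N16, N19, N20, N22, N27: 15 each.
    N10: 50+15 = 65 ≤ 90
    N16: 60+15 = 75 ≤ 110
    N19: 70+15 = 85 ≤ 100
    N20: 10+15 = 25 ≤ 60
    N22: 30+15 = 45 ≤ 90
    N27: 110+15 = 125 > 90
Round 2 — N27 snaps.
  N27 sheds 125 kN to N1, N10, N16, N20, N6: 25 each.
    N1: 80+25 = 105 > 80
    N10: 65+25 = 90 ≤ 90
    N16: 75+25 = 100 ≤ 110
    N20: 25+25 = 50 ≤ 60
    N6: 30+25 = 55 ≤ 90
Round 3 — N1 snaps.
  N1 sheds 105 kN to N10: 105 each.
    N10: 90+105 = 195 > 90
Round 4 — N10 snaps.
  N10 sheds 195 kN to N16, N24, N6: 65 each.
    N16: 100+65 = 165 > 110
    N24: 100+65 = 165 > 120
    N6: 55+65 = 120 > 90
Round 5 — N16, N24, N6 snap.
  N16 sheds 165 kN: no online neighbours, lost.
  N24 sheds 165 kN to N19, N20: 82 each (1 lost).
    N19: 85+82 = 167 > 100
    N20: 50+82 = 132 > 60
  N6 sheds 120 kN to N20, N22: 60 each.
    N20: 132+60 = 192 > 60
    N22: 45+60 = 105 > 90
Round 6 — N19, N20, N22 snap.
  N19 sheds 167 kN: no online neighbours, lost.
  N20 sheds 192 kN: no online neighbours, lost.
  N22 sheds 105 kN: no online neighbours, lost.
No further breaks.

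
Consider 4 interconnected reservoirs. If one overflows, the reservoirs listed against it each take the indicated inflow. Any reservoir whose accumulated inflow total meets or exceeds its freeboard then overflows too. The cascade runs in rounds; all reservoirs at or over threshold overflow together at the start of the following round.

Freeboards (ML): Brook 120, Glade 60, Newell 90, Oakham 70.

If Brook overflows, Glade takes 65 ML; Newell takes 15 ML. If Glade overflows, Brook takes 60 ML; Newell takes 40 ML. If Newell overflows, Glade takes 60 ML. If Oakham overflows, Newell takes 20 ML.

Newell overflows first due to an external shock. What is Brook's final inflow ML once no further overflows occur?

Round 1 — Newell overflows (initial).
  Glade: +60 → 60 ≥ 60
Round 2 — Glade overflows.
  Brook: +60 → 60 < 120
No further overflows.

60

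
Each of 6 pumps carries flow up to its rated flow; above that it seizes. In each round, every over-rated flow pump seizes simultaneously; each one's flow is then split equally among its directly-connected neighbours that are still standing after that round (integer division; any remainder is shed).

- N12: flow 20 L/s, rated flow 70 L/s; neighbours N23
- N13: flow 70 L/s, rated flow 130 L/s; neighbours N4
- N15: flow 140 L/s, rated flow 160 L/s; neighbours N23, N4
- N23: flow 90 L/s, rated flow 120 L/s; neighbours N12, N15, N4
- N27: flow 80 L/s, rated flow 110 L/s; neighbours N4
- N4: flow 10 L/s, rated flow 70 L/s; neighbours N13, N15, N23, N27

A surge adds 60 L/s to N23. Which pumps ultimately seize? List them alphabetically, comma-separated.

N13, N15, N23, N27, N4

Round 1 — N23 at 150 > 120. N23 seizes.
  N23 sheds 150 L/s to N12, N15, N4: 50 each.
    N12: 20+50 = 70 ≤ 70
    N15: 140+50 = 190 > 160
    N4: 10+50 = 60 ≤ 70
Round 2 — N15 seizes.
  N15 sheds 190 L/s to N4: 190 each.
    N4: 60+190 = 250 > 70
Round 3 — N4 seizes.
  N4 sheds 250 L/s to N13, N27: 125 each.
    N13: 70+125 = 195 > 130
    N27: 80+125 = 205 > 110
Round 4 — N13, N27 seize.
  N13 sheds 195 L/s: no online neighbours, lost.
  N27 sheds 205 L/s: no online neighbours, lost.
No further seizures.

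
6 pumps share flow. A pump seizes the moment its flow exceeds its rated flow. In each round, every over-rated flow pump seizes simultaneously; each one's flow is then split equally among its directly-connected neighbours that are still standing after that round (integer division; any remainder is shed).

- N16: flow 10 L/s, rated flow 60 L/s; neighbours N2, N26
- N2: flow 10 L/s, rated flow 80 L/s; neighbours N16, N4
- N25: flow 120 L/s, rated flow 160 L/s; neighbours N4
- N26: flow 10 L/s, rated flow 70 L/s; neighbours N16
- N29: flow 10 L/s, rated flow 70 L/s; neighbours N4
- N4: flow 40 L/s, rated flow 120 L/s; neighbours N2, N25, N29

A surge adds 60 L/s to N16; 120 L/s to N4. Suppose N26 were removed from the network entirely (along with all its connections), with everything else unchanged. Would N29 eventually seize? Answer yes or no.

no

With N26 removed:
Round 1 — N16 at 70 > 60; N4 at 160 > 120. N16, N4 seize.
  N16 sheds 70 L/s to N2: 70 each.
    N2: 10+70 = 80 ≤ 80
  N4 sheds 160 L/s to N2, N25, N29: 53 each (1 lost).
    N2: 80+53 = 133 > 80
    N25: 120+53 = 173 > 160
    N29: 10+53 = 63 ≤ 70
Round 2 — N2, N25 seize.
  N2 sheds 133 L/s: no online neighbours, lost.
  N25 sheds 173 L/s: no online neighbours, lost.
No further seizures.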